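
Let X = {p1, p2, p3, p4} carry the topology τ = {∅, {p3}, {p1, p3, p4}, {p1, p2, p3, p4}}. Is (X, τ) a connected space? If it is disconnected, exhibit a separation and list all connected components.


(X, τ) is connected.

Find clopen sets (U ∈ τ with X ∖ U ∈ τ):
  U = ∅, X ∖ U = {p1, p2, p3, p4} — both open, so U is clopen.
  U = {p1, p2, p3, p4}, X ∖ U = ∅ — both open, so U is clopen.
Only trivial clopens (∅ and X) exist, so (X, τ) is connected.
Compute connected components by grouping points that agree on all clopens:
  component: {p1, p2, p3, p4}


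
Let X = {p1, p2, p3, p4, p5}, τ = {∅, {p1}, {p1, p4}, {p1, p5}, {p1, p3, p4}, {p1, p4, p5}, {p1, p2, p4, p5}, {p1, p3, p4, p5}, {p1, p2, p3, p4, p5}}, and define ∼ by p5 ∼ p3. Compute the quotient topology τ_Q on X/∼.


X/∼ = {[p1], [p2], [p3=p5], [p4]}; |τ_Q| = 5.

Equivalence classes: [p1], [p2], [p3=p5], [p4].
Quotient map π: X → X/∼ sends p1 ↦ [p1], p2 ↦ [p2], p3 ↦ [p3=p5], p4 ↦ [p4], p5 ↦ [p3=p5].
For each subset V ⊆ X/∼, compute π^{-1}(V) ⊆ X and check whether π^{-1}(V) ∈ τ. V is open in τ_Q iff π^{-1}(V) ∈ τ.
  V = {}: π^{-1}(V) = ∅ ∈ τ ✓.
  V = {[p1]}: π^{-1}(V) = {p1} ∈ τ ✓.
  V = {[p2]}: π^{-1}(V) = {p2} ∉ τ ✗.
  V = {[p1], [p2]}: π^{-1}(V) = {p1, p2} ∉ τ ✗.
  V = {[p3=p5]}: π^{-1}(V) = {p3, p5} ∉ τ ✗.
  V = {[p1], [p3=p5]}: π^{-1}(V) = {p1, p3, p5} ∉ τ ✗.
  V = {[p2], [p3=p5]}: π^{-1}(V) = {p2, p3, p5} ∉ τ ✗.
  V = {[p1], [p2], [p3=p5]}: π^{-1}(V) = {p1, p2, p3, p5} ∉ τ ✗.
  V = {[p4]}: π^{-1}(V) = {p4} ∉ τ ✗.
  V = {[p1], [p4]}: π^{-1}(V) = {p1, p4} ∈ τ ✓.
  V = {[p2], [p4]}: π^{-1}(V) = {p2, p4} ∉ τ ✗.
  V = {[p1], [p2], [p4]}: π^{-1}(V) = {p1, p2, p4} ∉ τ ✗.
  V = {[p3=p5], [p4]}: π^{-1}(V) = {p3, p4, p5} ∉ τ ✗.
  V = {[p1], [p3=p5], [p4]}: π^{-1}(V) = {p1, p3, p4, p5} ∈ τ ✓.
  V = {[p2], [p3=p5], [p4]}: π^{-1}(V) = {p2, p3, p4, p5} ∉ τ ✗.
  V = {[p1], [p2], [p3=p5], [p4]}: π^{-1}(V) = {p1, p2, p3, p4, p5} ∈ τ ✓.
Open sets in the quotient: τ_Q = {{}, {[p1]}, {[p1], [p4]}, {[p1], [p3=p5], [p4]}, {[p1], [p2], [p3=p5], [p4]}} (5 elements).


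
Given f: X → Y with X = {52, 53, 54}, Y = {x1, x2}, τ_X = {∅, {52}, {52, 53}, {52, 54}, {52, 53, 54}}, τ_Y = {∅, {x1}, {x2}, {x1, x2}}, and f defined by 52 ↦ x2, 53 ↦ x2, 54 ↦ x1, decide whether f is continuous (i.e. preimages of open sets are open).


f is NOT continuous.

Compute f^{-1}(U) for each U ∈ τ_Y:
  U = ∅: f^{-1}(U) = ∅ ∈ τ_X ✓.
  U = {x1}: f^{-1}(U) = {54} ∉ τ_X ✗.
  U = {x2}: f^{-1}(U) = {52, 53} ∈ τ_X ✓.
  U = {x1, x2}: f^{-1}(U) = {52, 53, 54} ∈ τ_X ✓.
Found U = {x1} with f^{-1}(U) = {54} not in τ_X. Therefore f is NOT continuous.


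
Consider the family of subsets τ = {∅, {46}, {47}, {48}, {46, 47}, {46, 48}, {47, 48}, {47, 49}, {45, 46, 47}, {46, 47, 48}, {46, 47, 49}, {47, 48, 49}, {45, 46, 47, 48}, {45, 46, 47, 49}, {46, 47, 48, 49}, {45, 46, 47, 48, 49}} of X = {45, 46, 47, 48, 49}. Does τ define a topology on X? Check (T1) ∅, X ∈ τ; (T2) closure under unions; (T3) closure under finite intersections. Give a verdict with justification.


τ IS a topology on X.

Axiom (T1): ∅ ∈ τ? Yes; X ∈ τ? Yes.
Axiom (T2/T3): check pairwise unions and intersections of members of τ.
All pairwise intersections and unions checked — each lies in τ. Therefore τ satisfies (T1), (T2), (T3): it IS a topology on X.


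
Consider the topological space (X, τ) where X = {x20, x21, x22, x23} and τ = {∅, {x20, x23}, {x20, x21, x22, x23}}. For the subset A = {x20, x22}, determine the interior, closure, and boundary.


int(A) = ∅, cl(A) = {x20, x21, x22, x23}, ∂A = {x20, x21, x22, x23}.

Closed sets in (X, τ) are complements of opens:
  closed(X, τ) = {∅, {x21, x22}, {x20, x21, x22, x23}}.
int(A) = ⋃ {U ∈ τ : U ⊆ A}. Opens contained in A: ∅.
Taking the union of these: int(A) = ∅.
cl(A) = ⋂ {C closed : A ⊆ C}. Closed sets containing A: {x20, x21, x22, x23}.
Intersecting these: cl(A) = {x20, x21, x22, x23}.
∂A = cl(A) ∖ int(A) = {x20, x21, x22, x23} ∖ ∅ = {x20, x21, x22, x23}.


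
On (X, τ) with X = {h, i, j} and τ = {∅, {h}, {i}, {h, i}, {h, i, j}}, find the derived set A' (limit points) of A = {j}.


A' = ∅

For each x ∈ X, list the open sets U ∈ τ with x ∈ U, then check whether U ∩ (A ∖ {x}) ≠ ∅ for every such U.
  x = h: open {h} ∋ x has {h} ∩ (A ∖ {h}) = ∅, so x is NOT a limit point.
  x = i: open {i} ∋ x has {i} ∩ (A ∖ {i}) = ∅, so x is NOT a limit point.
  x = j: open {h, i, j} ∋ x has {h, i, j} ∩ (A ∖ {j}) = ∅, so x is NOT a limit point.
Collecting: A' = ∅.


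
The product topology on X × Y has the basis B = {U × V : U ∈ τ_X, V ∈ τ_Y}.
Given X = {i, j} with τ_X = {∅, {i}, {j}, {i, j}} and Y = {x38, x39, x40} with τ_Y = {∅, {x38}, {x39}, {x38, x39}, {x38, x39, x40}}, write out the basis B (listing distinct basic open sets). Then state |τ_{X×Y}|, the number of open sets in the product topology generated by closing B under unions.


Basis B = {∅ × ∅, {i} × {x38}, {i} × {x39}, {j} × {x38}, {j} × {x39}, {i} × {x38, x39}, {i, j} × {x38}, {i, j} × {x39}, {j} × {x38, x39}, {i} × {x38, x39, x40}, {j} × {x38, x39, x40}, {i, j} × {x38, x39}, {i, j} × {x38, x39, x40}}; |τ_{X×Y}| = 25.

Enumerate products U × V with U ∈ τ_X, V ∈ τ_Y (deduplicated):
  ∅ × ∅ = {} (∅)
  {i} × {x38} = {(i,x38)}
  {i} × {x39} = {(i,x39)}
  {j} × {x38} = {(j,x38)}
  {j} × {x39} = {(j,x39)}
  {i} × {x38, x39} = {(i,x38), (i,x39)}
  {i, j} × {x38} = {(i,x38), (j,x38)}
  {i, j} × {x39} = {(i,x39), (j,x39)}
  {j} × {x38, x39} = {(j,x38), (j,x39)}
  {i} × {x38, x39, x40} = {(i,x38), (i,x39), (i,x40)}
  {j} × {x38, x39, x40} = {(j,x38), (j,x39), (j,x40)}
  {i, j} × {x38, x39} = {(i,x38), (i,x39), (j,x38), (j,x39)}
  {i, j} × {x38, x39, x40} = {(i,x38), (i,x39), (i,x40), (j,x38), (j,x39), (j,x40)}
These 13 distinct sets form the basis B.
Close under arbitrary unions to get τ_{X×Y}; counting gives |τ_{X×Y}| = 25.


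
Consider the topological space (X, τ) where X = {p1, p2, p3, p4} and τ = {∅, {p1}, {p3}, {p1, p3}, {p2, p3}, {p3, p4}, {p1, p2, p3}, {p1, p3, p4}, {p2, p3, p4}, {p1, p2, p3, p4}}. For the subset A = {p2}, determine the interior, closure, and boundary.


int(A) = ∅, cl(A) = {p2}, ∂A = {p2}.

Closed sets in (X, τ) are complements of opens:
  closed(X, τ) = {∅, {p1}, {p2}, {p4}, {p1, p2}, {p1, p4}, {p2, p4}, {p1, p2, p4}, {p2, p3, p4}, {p1, p2, p3, p4}}.
int(A) = ⋃ {U ∈ τ : U ⊆ A}. Opens contained in A: ∅.
Taking the union of these: int(A) = ∅.
cl(A) = ⋂ {C closed : A ⊆ C}. Closed sets containing A: {p2}, {p1, p2}, {p2, p4}, {p1, p2, p4}, {p2, p3, p4}, {p1, p2, p3, p4}.
Intersecting these: cl(A) = {p2}.
∂A = cl(A) ∖ int(A) = {p2} ∖ ∅ = {p2}.


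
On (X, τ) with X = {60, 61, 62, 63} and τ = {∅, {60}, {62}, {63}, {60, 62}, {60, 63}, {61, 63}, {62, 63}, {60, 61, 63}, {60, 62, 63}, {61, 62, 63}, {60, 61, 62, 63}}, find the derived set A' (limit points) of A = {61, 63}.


A' = {61}

For each x ∈ X, list the open sets U ∈ τ with x ∈ U, then check whether U ∩ (A ∖ {x}) ≠ ∅ for every such U.
  x = 60: open {60} ∋ x has {60} ∩ (A ∖ {60}) = ∅, so x is NOT a limit point.
  x = 61: opens ∋ x are {61, 63}, {60, 61, 63}, {61, 62, 63}, {60, 61, 62, 63}; each meets A ∖ {61}, so x IS a limit point.
  x = 62: open {62} ∋ x has {62} ∩ (A ∖ {62}) = ∅, so x is NOT a limit point.
  x = 63: open {63} ∋ x has {63} ∩ (A ∖ {63}) = ∅, so x is NOT a limit point.
Collecting: A' = {61}.


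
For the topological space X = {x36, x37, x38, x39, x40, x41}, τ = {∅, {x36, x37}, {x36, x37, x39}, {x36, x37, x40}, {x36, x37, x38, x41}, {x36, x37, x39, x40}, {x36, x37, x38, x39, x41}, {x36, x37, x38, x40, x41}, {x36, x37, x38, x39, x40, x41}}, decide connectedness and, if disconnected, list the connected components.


(X, τ) is connected.

Find clopen sets (U ∈ τ with X ∖ U ∈ τ):
  U = ∅, X ∖ U = {x36, x37, x38, x39, x40, x41} — both open, so U is clopen.
  U = {x36, x37, x38, x39, x40, x41}, X ∖ U = ∅ — both open, so U is clopen.
Only trivial clopens (∅ and X) exist, so (X, τ) is connected.
Compute connected components by grouping points that agree on all clopens:
  component: {x36, x37, x38, x39, x40, x41}


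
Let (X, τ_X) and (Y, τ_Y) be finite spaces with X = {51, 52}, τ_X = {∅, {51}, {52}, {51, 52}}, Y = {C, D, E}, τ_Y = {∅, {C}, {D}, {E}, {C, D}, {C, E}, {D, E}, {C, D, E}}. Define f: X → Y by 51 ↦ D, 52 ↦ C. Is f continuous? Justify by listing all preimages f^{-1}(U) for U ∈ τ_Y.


f IS continuous.

Compute f^{-1}(U) for each U ∈ τ_Y:
  U = ∅: f^{-1}(U) = ∅ ∈ τ_X ✓.
  U = {C}: f^{-1}(U) = {52} ∈ τ_X ✓.
  U = {D}: f^{-1}(U) = {51} ∈ τ_X ✓.
  U = {E}: f^{-1}(U) = ∅ ∈ τ_X ✓.
  U = {C, D}: f^{-1}(U) = {51, 52} ∈ τ_X ✓.
  U = {C, E}: f^{-1}(U) = {52} ∈ τ_X ✓.
  U = {D, E}: f^{-1}(U) = {51} ∈ τ_X ✓.
  U = {C, D, E}: f^{-1}(U) = {51, 52} ∈ τ_X ✓.
Every preimage lies in τ_X, so f IS continuous.


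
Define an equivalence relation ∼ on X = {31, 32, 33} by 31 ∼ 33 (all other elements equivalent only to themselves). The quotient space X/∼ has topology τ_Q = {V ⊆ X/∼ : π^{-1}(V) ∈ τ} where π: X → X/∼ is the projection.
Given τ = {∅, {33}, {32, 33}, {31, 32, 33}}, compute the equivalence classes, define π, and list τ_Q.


X/∼ = {[31=33], [32]}; |τ_Q| = 2.

Equivalence classes: [31=33], [32].
Quotient map π: X → X/∼ sends 31 ↦ [31=33], 32 ↦ [32], 33 ↦ [31=33].
For each subset V ⊆ X/∼, compute π^{-1}(V) ⊆ X and check whether π^{-1}(V) ∈ τ. V is open in τ_Q iff π^{-1}(V) ∈ τ.
  V = {}: π^{-1}(V) = ∅ ∈ τ ✓.
  V = {[31=33]}: π^{-1}(V) = {31, 33} ∉ τ ✗.
  V = {[32]}: π^{-1}(V) = {32} ∉ τ ✗.
  V = {[31=33], [32]}: π^{-1}(V) = {31, 32, 33} ∈ τ ✓.
Open sets in the quotient: τ_Q = {{}, {[31=33], [32]}} (2 elements).


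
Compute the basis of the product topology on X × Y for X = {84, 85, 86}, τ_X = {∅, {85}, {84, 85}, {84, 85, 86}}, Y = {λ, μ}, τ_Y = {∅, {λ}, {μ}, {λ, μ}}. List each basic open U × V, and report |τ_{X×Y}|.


Basis B = {∅ × ∅, {85} × {λ}, {85} × {μ}, {84, 85} × {λ}, {84, 85} × {μ}, {85} × {λ, μ}, {84, 85, 86} × {λ}, {84, 85, 86} × {μ}, {84, 85} × {λ, μ}, {84, 85, 86} × {λ, μ}}; |τ_{X×Y}| = 16.

Enumerate products U × V with U ∈ τ_X, V ∈ τ_Y (deduplicated):
  ∅ × ∅ = {} (∅)
  {85} × {λ} = {(85,λ)}
  {85} × {μ} = {(85,μ)}
  {84, 85} × {λ} = {(84,λ), (85,λ)}
  {84, 85} × {μ} = {(84,μ), (85,μ)}
  {85} × {λ, μ} = {(85,λ), (85,μ)}
  {84, 85, 86} × {λ} = {(84,λ), (85,λ), (86,λ)}
  {84, 85, 86} × {μ} = {(84,μ), (85,μ), (86,μ)}
  {84, 85} × {λ, μ} = {(84,λ), (84,μ), (85,λ), (85,μ)}
  {84, 85, 86} × {λ, μ} = {(84,λ), (84,μ), (85,λ), (85,μ), (86,λ), (86,μ)}
These 10 distinct sets form the basis B.
Close under arbitrary unions to get τ_{X×Y}; counting gives |τ_{X×Y}| = 16.


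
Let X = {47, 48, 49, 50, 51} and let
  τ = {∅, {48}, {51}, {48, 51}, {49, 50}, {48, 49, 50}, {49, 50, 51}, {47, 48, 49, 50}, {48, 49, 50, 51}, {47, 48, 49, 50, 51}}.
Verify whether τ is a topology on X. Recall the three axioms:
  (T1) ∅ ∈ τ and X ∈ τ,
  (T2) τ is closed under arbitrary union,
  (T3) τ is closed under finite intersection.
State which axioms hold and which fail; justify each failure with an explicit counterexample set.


τ IS a topology on X.

Axiom (T1): ∅ ∈ τ? Yes; X ∈ τ? Yes.
Axiom (T2/T3): check pairwise unions and intersections of members of τ.
All pairwise intersections and unions checked — each lies in τ. Therefore τ satisfies (T1), (T2), (T3): it IS a topology on X.


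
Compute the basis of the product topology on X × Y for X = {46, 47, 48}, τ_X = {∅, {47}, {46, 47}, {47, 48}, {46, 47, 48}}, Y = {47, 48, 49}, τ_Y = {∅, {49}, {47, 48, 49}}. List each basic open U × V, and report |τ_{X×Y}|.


Basis B = {∅ × ∅, {47} × {49}, {46, 47} × {49}, {47, 48} × {49}, {46, 47, 48} × {49}, {47} × {47, 48, 49}, {46, 47} × {47, 48, 49}, {47, 48} × {47, 48, 49}, {46, 47, 48} × {47, 48, 49}}; |τ_{X×Y}| = 14.

Enumerate products U × V with U ∈ τ_X, V ∈ τ_Y (deduplicated):
  ∅ × ∅ = {} (∅)
  {47} × {49} = {(47,49)}
  {46, 47} × {49} = {(46,49), (47,49)}
  {47, 48} × {49} = {(47,49), (48,49)}
  {46, 47, 48} × {49} = {(46,49), (47,49), (48,49)}
  {47} × {47, 48, 49} = {(47,47), (47,48), (47,49)}
  {46, 47} × {47, 48, 49} = {(46,47), (46,48), (46,49), (47,47), (47,48), (47,49)}
  {47, 48} × {47, 48, 49} = {(47,47), (47,48), (47,49), (48,47), (48,48), (48,49)}
  {46, 47, 48} × {47, 48, 49} = {(46,47), (46,48), (46,49), (47,47), (47,48), (47,49), (48,47), (48,48), (48,49)}
These 9 distinct sets form the basis B.
Close under arbitrary unions to get τ_{X×Y}; counting gives |τ_{X×Y}| = 14.


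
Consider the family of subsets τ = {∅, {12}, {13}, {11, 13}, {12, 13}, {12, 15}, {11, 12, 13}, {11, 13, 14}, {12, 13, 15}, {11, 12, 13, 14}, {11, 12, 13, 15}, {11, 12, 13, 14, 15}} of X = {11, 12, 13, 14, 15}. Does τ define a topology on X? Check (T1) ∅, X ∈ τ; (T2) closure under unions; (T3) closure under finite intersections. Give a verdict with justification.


τ IS a topology on X.

Axiom (T1): ∅ ∈ τ? Yes; X ∈ τ? Yes.
Axiom (T2/T3): check pairwise unions and intersections of members of τ.
All pairwise intersections and unions checked — each lies in τ. Therefore τ satisfies (T1), (T2), (T3): it IS a topology on X.


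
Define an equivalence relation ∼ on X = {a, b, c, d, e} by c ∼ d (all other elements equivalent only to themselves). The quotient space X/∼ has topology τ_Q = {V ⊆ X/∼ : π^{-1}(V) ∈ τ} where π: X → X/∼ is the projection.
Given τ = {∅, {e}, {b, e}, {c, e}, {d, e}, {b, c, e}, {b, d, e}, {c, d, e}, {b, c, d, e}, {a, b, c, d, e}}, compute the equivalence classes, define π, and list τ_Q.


X/∼ = {[a], [b], [c=d], [e]}; |τ_Q| = 6.

Equivalence classes: [a], [b], [c=d], [e].
Quotient map π: X → X/∼ sends a ↦ [a], b ↦ [b], c ↦ [c=d], d ↦ [c=d], e ↦ [e].
For each subset V ⊆ X/∼, compute π^{-1}(V) ⊆ X and check whether π^{-1}(V) ∈ τ. V is open in τ_Q iff π^{-1}(V) ∈ τ.
  V = {}: π^{-1}(V) = ∅ ∈ τ ✓.
  V = {[a]}: π^{-1}(V) = {a} ∉ τ ✗.
  V = {[b]}: π^{-1}(V) = {b} ∉ τ ✗.
  V = {[a], [b]}: π^{-1}(V) = {a, b} ∉ τ ✗.
  V = {[c=d]}: π^{-1}(V) = {c, d} ∉ τ ✗.
  V = {[a], [c=d]}: π^{-1}(V) = {a, c, d} ∉ τ ✗.
  V = {[b], [c=d]}: π^{-1}(V) = {b, c, d} ∉ τ ✗.
  V = {[a], [b], [c=d]}: π^{-1}(V) = {a, b, c, d} ∉ τ ✗.
  V = {[e]}: π^{-1}(V) = {e} ∈ τ ✓.
  V = {[a], [e]}: π^{-1}(V) = {a, e} ∉ τ ✗.
  V = {[b], [e]}: π^{-1}(V) = {b, e} ∈ τ ✓.
  V = {[a], [b], [e]}: π^{-1}(V) = {a, b, e} ∉ τ ✗.
  V = {[c=d], [e]}: π^{-1}(V) = {c, d, e} ∈ τ ✓.
  V = {[a], [c=d], [e]}: π^{-1}(V) = {a, c, d, e} ∉ τ ✗.
  V = {[b], [c=d], [e]}: π^{-1}(V) = {b, c, d, e} ∈ τ ✓.
  V = {[a], [b], [c=d], [e]}: π^{-1}(V) = {a, b, c, d, e} ∈ τ ✓.
Open sets in the quotient: τ_Q = {{}, {[e]}, {[b], [e]}, {[c=d], [e]}, {[b], [c=d], [e]}, {[a], [b], [c=d], [e]}} (6 elements).


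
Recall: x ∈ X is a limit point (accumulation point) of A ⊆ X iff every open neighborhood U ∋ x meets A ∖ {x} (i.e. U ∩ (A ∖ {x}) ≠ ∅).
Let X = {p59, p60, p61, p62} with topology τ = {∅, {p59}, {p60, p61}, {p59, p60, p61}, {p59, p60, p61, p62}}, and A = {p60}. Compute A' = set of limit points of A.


A' = {p61, p62}

For each x ∈ X, list the open sets U ∈ τ with x ∈ U, then check whether U ∩ (A ∖ {x}) ≠ ∅ for every such U.
  x = p59: open {p59} ∋ x has {p59} ∩ (A ∖ {p59}) = ∅, so x is NOT a limit point.
  x = p60: open {p60, p61} ∋ x has {p60, p61} ∩ (A ∖ {p60}) = ∅, so x is NOT a limit point.
  x = p61: opens ∋ x are {p60, p61}, {p59, p60, p61}, {p59, p60, p61, p62}; each meets A ∖ {p61}, so x IS a limit point.
  x = p62: opens ∋ x are {p59, p60, p61, p62}; each meets A ∖ {p62}, so x IS a limit point.
Collecting: A' = {p61, p62}.


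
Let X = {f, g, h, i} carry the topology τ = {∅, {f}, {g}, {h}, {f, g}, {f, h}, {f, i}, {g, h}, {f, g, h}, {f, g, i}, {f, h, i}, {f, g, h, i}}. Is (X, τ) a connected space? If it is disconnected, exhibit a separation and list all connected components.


(X, τ) is disconnected; components = [{g}, {h}, {f, i}].

Find clopen sets (U ∈ τ with X ∖ U ∈ τ):
  U = ∅, X ∖ U = {f, g, h, i} — both open, so U is clopen.
  U = {g}, X ∖ U = {f, h, i} — both open, so U is clopen.
  U = {h}, X ∖ U = {f, g, i} — both open, so U is clopen.
  U = {f, i}, X ∖ U = {g, h} — both open, so U is clopen.
  U = {g, h}, X ∖ U = {f, i} — both open, so U is clopen.
  U = {f, g, i}, X ∖ U = {h} — both open, so U is clopen.
  U = {f, h, i}, X ∖ U = {g} — both open, so U is clopen.
  U = {f, g, h, i}, X ∖ U = ∅ — both open, so U is clopen.
Nontrivial clopen(s) exist: e.g. {g, h}. So (X, τ) is disconnected.
Compute connected components by grouping points that agree on all clopens:
  component: {g}
  component: {h}
  component: {f, i}


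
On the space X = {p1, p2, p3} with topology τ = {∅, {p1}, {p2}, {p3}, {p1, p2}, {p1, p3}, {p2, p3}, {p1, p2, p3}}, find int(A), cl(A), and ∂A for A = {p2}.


int(A) = {p2}, cl(A) = {p2}, ∂A = ∅.

Closed sets in (X, τ) are complements of opens:
  closed(X, τ) = {∅, {p1}, {p2}, {p3}, {p1, p2}, {p1, p3}, {p2, p3}, {p1, p2, p3}}.
int(A) = ⋃ {U ∈ τ : U ⊆ A}. Opens contained in A: ∅, {p2}.
Taking the union of these: int(A) = {p2}.
cl(A) = ⋂ {C closed : A ⊆ C}. Closed sets containing A: {p2}, {p1, p2}, {p2, p3}, {p1, p2, p3}.
Intersecting these: cl(A) = {p2}.
∂A = cl(A) ∖ int(A) = {p2} ∖ {p2} = ∅.


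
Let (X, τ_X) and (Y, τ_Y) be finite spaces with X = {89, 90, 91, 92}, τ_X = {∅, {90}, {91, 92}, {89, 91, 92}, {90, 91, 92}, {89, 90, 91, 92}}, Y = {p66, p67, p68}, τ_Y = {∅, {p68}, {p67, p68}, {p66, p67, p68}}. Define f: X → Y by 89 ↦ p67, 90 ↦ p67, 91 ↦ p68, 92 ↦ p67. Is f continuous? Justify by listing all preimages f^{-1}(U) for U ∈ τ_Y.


f is NOT continuous.

Compute f^{-1}(U) for each U ∈ τ_Y:
  U = ∅: f^{-1}(U) = ∅ ∈ τ_X ✓.
  U = {p68}: f^{-1}(U) = {91} ∉ τ_X ✗.
  U = {p67, p68}: f^{-1}(U) = {89, 90, 91, 92} ∈ τ_X ✓.
  U = {p66, p67, p68}: f^{-1}(U) = {89, 90, 91, 92} ∈ τ_X ✓.
Found U = {p68} with f^{-1}(U) = {91} not in τ_X. Therefore f is NOT continuous.


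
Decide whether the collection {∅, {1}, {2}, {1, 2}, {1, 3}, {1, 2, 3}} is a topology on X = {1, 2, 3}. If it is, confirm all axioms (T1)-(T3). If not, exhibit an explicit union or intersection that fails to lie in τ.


τ IS a topology on X.

Axiom (T1): ∅ ∈ τ? Yes; X ∈ τ? Yes.
Axiom (T2/T3): check pairwise unions and intersections of members of τ.
All pairwise intersections and unions checked — each lies in τ. Therefore τ satisfies (T1), (T2), (T3): it IS a topology on X.


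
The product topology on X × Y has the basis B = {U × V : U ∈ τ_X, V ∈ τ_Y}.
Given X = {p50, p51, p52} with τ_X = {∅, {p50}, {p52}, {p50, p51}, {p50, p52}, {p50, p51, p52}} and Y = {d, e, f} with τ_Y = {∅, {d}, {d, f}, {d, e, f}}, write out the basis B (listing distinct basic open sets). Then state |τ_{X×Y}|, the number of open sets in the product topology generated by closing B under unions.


Basis B = {∅ × ∅, {p50} × {d}, {p52} × {d}, {p50} × {d, f}, {p50, p51} × {d}, {p50, p52} × {d}, {p52} × {d, f}, {p50} × {d, e, f}, {p50, p51, p52} × {d}, {p52} × {d, e, f}, {p50, p51} × {d, f}, {p50, p52} × {d, f}, {p50, p51} × {d, e, f}, {p50, p52} × {d, e, f}, {p50, p51, p52} × {d, f}, {p50, p51, p52} × {d, e, f}}; |τ_{X×Y}| = 40.

Enumerate products U × V with U ∈ τ_X, V ∈ τ_Y (deduplicated):
  ∅ × ∅ = {} (∅)
  {p50} × {d} = {(p50,d)}
  {p52} × {d} = {(p52,d)}
  {p50} × {d, f} = {(p50,d), (p50,f)}
  {p50, p51} × {d} = {(p50,d), (p51,d)}
  {p50, p52} × {d} = {(p50,d), (p52,d)}
  {p52} × {d, f} = {(p52,d), (p52,f)}
  {p50} × {d, e, f} = {(p50,d), (p50,e), (p50,f)}
  {p50, p51, p52} × {d} = {(p50,d), (p51,d), (p52,d)}
  {p52} × {d, e, f} = {(p52,d), (p52,e), (p52,f)}
  {p50, p51} × {d, f} = {(p50,d), (p50,f), (p51,d), (p51,f)}
  {p50, p52} × {d, f} = {(p50,d), (p50,f), (p52,d), (p52,f)}
  {p50, p51} × {d, e, f} = {(p50,d), (p50,e), (p50,f), (p51,d), (p51,e), (p51,f)}
  {p50, p52} × {d, e, f} = {(p50,d), (p50,e), (p50,f), (p52,d), (p52,e), (p52,f)}
  {p50, p51, p52} × {d, f} = {(p50,d), (p50,f), (p51,d), (p51,f), (p52,d), (p52,f)}
  {p50, p51, p52} × {d, e, f} = {(p50,d), (p50,e), (p50,f), (p51,d), (p51,e), (p51,f), (p52,d), (p52,e), (p52,f)}
These 16 distinct sets form the basis B.
Close under arbitrary unions to get τ_{X×Y}; counting gives |τ_{X×Y}| = 40.


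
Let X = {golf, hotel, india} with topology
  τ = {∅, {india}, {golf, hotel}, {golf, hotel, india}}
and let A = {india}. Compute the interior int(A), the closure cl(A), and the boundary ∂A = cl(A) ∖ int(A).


int(A) = {india}, cl(A) = {india}, ∂A = ∅.

Closed sets in (X, τ) are complements of opens:
  closed(X, τ) = {∅, {india}, {golf, hotel}, {golf, hotel, india}}.
int(A) = ⋃ {U ∈ τ : U ⊆ A}. Opens contained in A: ∅, {india}.
Taking the union of these: int(A) = {india}.
cl(A) = ⋂ {C closed : A ⊆ C}. Closed sets containing A: {india}, {golf, hotel, india}.
Intersecting these: cl(A) = {india}.
∂A = cl(A) ∖ int(A) = {india} ∖ {india} = ∅.


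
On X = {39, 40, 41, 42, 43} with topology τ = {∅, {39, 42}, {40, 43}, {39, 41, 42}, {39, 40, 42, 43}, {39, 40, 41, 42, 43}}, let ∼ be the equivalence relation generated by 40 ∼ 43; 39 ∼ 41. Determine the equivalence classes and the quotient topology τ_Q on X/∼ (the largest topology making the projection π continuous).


X/∼ = {[39=41], [40=43], [42]}; |τ_Q| = 4.

Equivalence classes: [39=41], [40=43], [42].
Quotient map π: X → X/∼ sends 39 ↦ [39=41], 40 ↦ [40=43], 41 ↦ [39=41], 42 ↦ [42], 43 ↦ [40=43].
For each subset V ⊆ X/∼, compute π^{-1}(V) ⊆ X and check whether π^{-1}(V) ∈ τ. V is open in τ_Q iff π^{-1}(V) ∈ τ.
  V = {}: π^{-1}(V) = ∅ ∈ τ ✓.
  V = {[39=41]}: π^{-1}(V) = {39, 41} ∉ τ ✗.
  V = {[40=43]}: π^{-1}(V) = {40, 43} ∈ τ ✓.
  V = {[39=41], [40=43]}: π^{-1}(V) = {39, 40, 41, 43} ∉ τ ✗.
  V = {[42]}: π^{-1}(V) = {42} ∉ τ ✗.
  V = {[39=41], [42]}: π^{-1}(V) = {39, 41, 42} ∈ τ ✓.
  V = {[40=43], [42]}: π^{-1}(V) = {40, 42, 43} ∉ τ ✗.
  V = {[39=41], [40=43], [42]}: π^{-1}(V) = {39, 40, 41, 42, 43} ∈ τ ✓.
Open sets in the quotient: τ_Q = {{}, {[40=43]}, {[39=41], [42]}, {[39=41], [40=43], [42]}} (4 elements).


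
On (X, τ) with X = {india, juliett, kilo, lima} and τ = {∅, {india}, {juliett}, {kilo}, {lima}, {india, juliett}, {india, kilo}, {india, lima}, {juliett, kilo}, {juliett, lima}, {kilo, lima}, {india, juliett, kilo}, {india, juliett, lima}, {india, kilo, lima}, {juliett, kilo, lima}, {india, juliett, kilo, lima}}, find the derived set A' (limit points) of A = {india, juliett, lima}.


A' = ∅

For each x ∈ X, list the open sets U ∈ τ with x ∈ U, then check whether U ∩ (A ∖ {x}) ≠ ∅ for every such U.
  x = india: open {india} ∋ x has {india} ∩ (A ∖ {india}) = ∅, so x is NOT a limit point.
  x = juliett: open {juliett} ∋ x has {juliett} ∩ (A ∖ {juliett}) = ∅, so x is NOT a limit point.
  x = kilo: open {kilo} ∋ x has {kilo} ∩ (A ∖ {kilo}) = ∅, so x is NOT a limit point.
  x = lima: open {lima} ∋ x has {lima} ∩ (A ∖ {lima}) = ∅, so x is NOT a limit point.
Collecting: A' = ∅.


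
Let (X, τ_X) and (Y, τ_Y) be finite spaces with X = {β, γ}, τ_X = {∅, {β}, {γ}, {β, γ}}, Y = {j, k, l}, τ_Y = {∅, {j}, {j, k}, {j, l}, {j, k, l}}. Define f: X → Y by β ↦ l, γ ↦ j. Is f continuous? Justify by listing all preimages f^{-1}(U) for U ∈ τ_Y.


f IS continuous.

Compute f^{-1}(U) for each U ∈ τ_Y:
  U = ∅: f^{-1}(U) = ∅ ∈ τ_X ✓.
  U = {j}: f^{-1}(U) = {γ} ∈ τ_X ✓.
  U = {j, k}: f^{-1}(U) = {γ} ∈ τ_X ✓.
  U = {j, l}: f^{-1}(U) = {β, γ} ∈ τ_X ✓.
  U = {j, k, l}: f^{-1}(U) = {β, γ} ∈ τ_X ✓.
Every preimage lies in τ_X, so f IS continuous.


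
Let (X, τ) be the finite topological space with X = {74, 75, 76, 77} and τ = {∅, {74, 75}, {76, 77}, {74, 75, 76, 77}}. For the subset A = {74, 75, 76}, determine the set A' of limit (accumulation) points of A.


A' = {74, 75, 77}

For each x ∈ X, list the open sets U ∈ τ with x ∈ U, then check whether U ∩ (A ∖ {x}) ≠ ∅ for every such U.
  x = 74: opens ∋ x are {74, 75}, {74, 75, 76, 77}; each meets A ∖ {74}, so x IS a limit point.
  x = 75: opens ∋ x are {74, 75}, {74, 75, 76, 77}; each meets A ∖ {75}, so x IS a limit point.
  x = 76: open {76, 77} ∋ x has {76, 77} ∩ (A ∖ {76}) = ∅, so x is NOT a limit point.
  x = 77: opens ∋ x are {76, 77}, {74, 75, 76, 77}; each meets A ∖ {77}, so x IS a limit point.
Collecting: A' = {74, 75, 77}.


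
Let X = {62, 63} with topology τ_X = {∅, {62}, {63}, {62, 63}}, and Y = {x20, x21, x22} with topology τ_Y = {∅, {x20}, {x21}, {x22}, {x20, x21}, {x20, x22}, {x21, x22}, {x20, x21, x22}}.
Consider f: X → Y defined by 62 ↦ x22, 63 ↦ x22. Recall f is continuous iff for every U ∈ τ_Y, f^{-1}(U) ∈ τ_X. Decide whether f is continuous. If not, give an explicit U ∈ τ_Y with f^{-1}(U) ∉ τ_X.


f IS continuous.

Compute f^{-1}(U) for each U ∈ τ_Y:
  U = ∅: f^{-1}(U) = ∅ ∈ τ_X ✓.
  U = {x20}: f^{-1}(U) = ∅ ∈ τ_X ✓.
  U = {x21}: f^{-1}(U) = ∅ ∈ τ_X ✓.
  U = {x22}: f^{-1}(U) = {62, 63} ∈ τ_X ✓.
  U = {x20, x21}: f^{-1}(U) = ∅ ∈ τ_X ✓.
  U = {x20, x22}: f^{-1}(U) = {62, 63} ∈ τ_X ✓.
  U = {x21, x22}: f^{-1}(U) = {62, 63} ∈ τ_X ✓.
  U = {x20, x21, x22}: f^{-1}(U) = {62, 63} ∈ τ_X ✓.
Every preimage lies in τ_X, so f IS continuous.


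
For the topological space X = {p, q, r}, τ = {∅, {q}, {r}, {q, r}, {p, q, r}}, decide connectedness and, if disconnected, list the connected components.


(X, τ) is connected.

Find clopen sets (U ∈ τ with X ∖ U ∈ τ):
  U = ∅, X ∖ U = {p, q, r} — both open, so U is clopen.
  U = {p, q, r}, X ∖ U = ∅ — both open, so U is clopen.
Only trivial clopens (∅ and X) exist, so (X, τ) is connected.
Compute connected components by grouping points that agree on all clopens:
  component: {p, q, r}


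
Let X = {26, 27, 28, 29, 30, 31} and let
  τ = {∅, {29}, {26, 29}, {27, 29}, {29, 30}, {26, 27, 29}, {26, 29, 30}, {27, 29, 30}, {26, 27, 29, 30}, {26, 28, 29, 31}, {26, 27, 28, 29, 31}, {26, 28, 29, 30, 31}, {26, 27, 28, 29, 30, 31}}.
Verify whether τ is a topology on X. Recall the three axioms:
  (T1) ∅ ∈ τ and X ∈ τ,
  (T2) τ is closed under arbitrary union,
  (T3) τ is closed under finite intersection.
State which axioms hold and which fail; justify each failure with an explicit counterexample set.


τ IS a topology on X.

Axiom (T1): ∅ ∈ τ? Yes; X ∈ τ? Yes.
Axiom (T2/T3): check pairwise unions and intersections of members of τ.
All pairwise intersections and unions checked — each lies in τ. Therefore τ satisfies (T1), (T2), (T3): it IS a topology on X.


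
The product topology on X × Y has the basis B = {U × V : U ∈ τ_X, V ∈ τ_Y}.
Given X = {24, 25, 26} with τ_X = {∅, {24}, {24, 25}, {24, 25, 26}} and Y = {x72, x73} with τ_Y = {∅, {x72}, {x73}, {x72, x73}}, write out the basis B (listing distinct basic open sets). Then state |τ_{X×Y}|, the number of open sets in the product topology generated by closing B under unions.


Basis B = {∅ × ∅, {24} × {x72}, {24} × {x73}, {24} × {x72, x73}, {24, 25} × {x72}, {24, 25} × {x73}, {24, 25, 26} × {x72}, {24, 25, 26} × {x73}, {24, 25} × {x72, x73}, {24, 25, 26} × {x72, x73}}; |τ_{X×Y}| = 16.

Enumerate products U × V with U ∈ τ_X, V ∈ τ_Y (deduplicated):
  ∅ × ∅ = {} (∅)
  {24} × {x72} = {(24,x72)}
  {24} × {x73} = {(24,x73)}
  {24} × {x72, x73} = {(24,x72), (24,x73)}
  {24, 25} × {x72} = {(24,x72), (25,x72)}
  {24, 25} × {x73} = {(24,x73), (25,x73)}
  {24, 25, 26} × {x72} = {(24,x72), (25,x72), (26,x72)}
  {24, 25, 26} × {x73} = {(24,x73), (25,x73), (26,x73)}
  {24, 25} × {x72, x73} = {(24,x72), (24,x73), (25,x72), (25,x73)}
  {24, 25, 26} × {x72, x73} = {(24,x72), (24,x73), (25,x72), (25,x73), (26,x72), (26,x73)}
These 10 distinct sets form the basis B.
Close under arbitrary unions to get τ_{X×Y}; counting gives |τ_{X×Y}| = 16.


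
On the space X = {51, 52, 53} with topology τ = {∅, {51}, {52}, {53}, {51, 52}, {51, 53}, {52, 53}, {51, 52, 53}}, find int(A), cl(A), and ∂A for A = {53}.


int(A) = {53}, cl(A) = {53}, ∂A = ∅.

Closed sets in (X, τ) are complements of opens:
  closed(X, τ) = {∅, {51}, {52}, {53}, {51, 52}, {51, 53}, {52, 53}, {51, 52, 53}}.
int(A) = ⋃ {U ∈ τ : U ⊆ A}. Opens contained in A: ∅, {53}.
Taking the union of these: int(A) = {53}.
cl(A) = ⋂ {C closed : A ⊆ C}. Closed sets containing A: {53}, {51, 53}, {52, 53}, {51, 52, 53}.
Intersecting these: cl(A) = {53}.
∂A = cl(A) ∖ int(A) = {53} ∖ {53} = ∅.


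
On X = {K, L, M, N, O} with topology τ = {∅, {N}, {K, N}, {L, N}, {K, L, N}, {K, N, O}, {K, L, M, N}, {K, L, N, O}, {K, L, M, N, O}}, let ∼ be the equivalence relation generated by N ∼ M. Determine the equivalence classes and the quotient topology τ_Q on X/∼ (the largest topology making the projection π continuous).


X/∼ = {[K], [L], [M=N], [O]}; |τ_Q| = 3.

Equivalence classes: [K], [L], [M=N], [O].
Quotient map π: X → X/∼ sends K ↦ [K], L ↦ [L], M ↦ [M=N], N ↦ [M=N], O ↦ [O].
For each subset V ⊆ X/∼, compute π^{-1}(V) ⊆ X and check whether π^{-1}(V) ∈ τ. V is open in τ_Q iff π^{-1}(V) ∈ τ.
  V = {}: π^{-1}(V) = ∅ ∈ τ ✓.
  V = {[K]}: π^{-1}(V) = {K} ∉ τ ✗.
  V = {[L]}: π^{-1}(V) = {L} ∉ τ ✗.
  V = {[K], [L]}: π^{-1}(V) = {K, L} ∉ τ ✗.
  V = {[M=N]}: π^{-1}(V) = {M, N} ∉ τ ✗.
  V = {[K], [M=N]}: π^{-1}(V) = {K, M, N} ∉ τ ✗.
  V = {[L], [M=N]}: π^{-1}(V) = {L, M, N} ∉ τ ✗.
  V = {[K], [L], [M=N]}: π^{-1}(V) = {K, L, M, N} ∈ τ ✓.
  V = {[O]}: π^{-1}(V) = {O} ∉ τ ✗.
  V = {[K], [O]}: π^{-1}(V) = {K, O} ∉ τ ✗.
  V = {[L], [O]}: π^{-1}(V) = {L, O} ∉ τ ✗.
  V = {[K], [L], [O]}: π^{-1}(V) = {K, L, O} ∉ τ ✗.
  V = {[M=N], [O]}: π^{-1}(V) = {M, N, O} ∉ τ ✗.
  V = {[K], [M=N], [O]}: π^{-1}(V) = {K, M, N, O} ∉ τ ✗.
  V = {[L], [M=N], [O]}: π^{-1}(V) = {L, M, N, O} ∉ τ ✗.
  V = {[K], [L], [M=N], [O]}: π^{-1}(V) = {K, L, M, N, O} ∈ τ ✓.
Open sets in the quotient: τ_Q = {{}, {[K], [L], [M=N]}, {[K], [L], [M=N], [O]}} (3 elements).


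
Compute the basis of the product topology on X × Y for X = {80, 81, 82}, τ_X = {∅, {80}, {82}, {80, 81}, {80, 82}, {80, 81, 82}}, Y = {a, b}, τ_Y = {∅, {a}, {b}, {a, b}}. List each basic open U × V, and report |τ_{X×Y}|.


Basis B = {∅ × ∅, {80} × {a}, {80} × {b}, {82} × {a}, {82} × {b}, {80} × {a, b}, {80, 81} × {a}, {80, 82} × {a}, {80, 81} × {b}, {80, 82} × {b}, {82} × {a, b}, {80, 81, 82} × {a}, {80, 81, 82} × {b}, {80, 81} × {a, b}, {80, 82} × {a, b}, {80, 81, 82} × {a, b}}; |τ_{X×Y}| = 36.

Enumerate products U × V with U ∈ τ_X, V ∈ τ_Y (deduplicated):
  ∅ × ∅ = {} (∅)
  {80} × {a} = {(80,a)}
  {80} × {b} = {(80,b)}
  {82} × {a} = {(82,a)}
  {82} × {b} = {(82,b)}
  {80} × {a, b} = {(80,a), (80,b)}
  {80, 81} × {a} = {(80,a), (81,a)}
  {80, 82} × {a} = {(80,a), (82,a)}
  {80, 81} × {b} = {(80,b), (81,b)}
  {80, 82} × {b} = {(80,b), (82,b)}
  {82} × {a, b} = {(82,a), (82,b)}
  {80, 81, 82} × {a} = {(80,a), (81,a), (82,a)}
  {80, 81, 82} × {b} = {(80,b), (81,b), (82,b)}
  {80, 81} × {a, b} = {(80,a), (80,b), (81,a), (81,b)}
  {80, 82} × {a, b} = {(80,a), (80,b), (82,a), (82,b)}
  {80, 81, 82} × {a, b} = {(80,a), (80,b), (81,a), (81,b), (82,a), (82,b)}
These 16 distinct sets form the basis B.
Close under arbitrary unions to get τ_{X×Y}; counting gives |τ_{X×Y}| = 36.


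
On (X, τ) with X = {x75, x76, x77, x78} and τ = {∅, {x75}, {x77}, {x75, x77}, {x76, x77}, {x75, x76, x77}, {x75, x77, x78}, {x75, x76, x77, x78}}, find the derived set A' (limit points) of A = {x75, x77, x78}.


A' = {x76, x78}

For each x ∈ X, list the open sets U ∈ τ with x ∈ U, then check whether U ∩ (A ∖ {x}) ≠ ∅ for every such U.
  x = x75: open {x75} ∋ x has {x75} ∩ (A ∖ {x75}) = ∅, so x is NOT a limit point.
  x = x76: opens ∋ x are {x76, x77}, {x75, x76, x77}, {x75, x76, x77, x78}; each meets A ∖ {x76}, so x IS a limit point.
  x = x77: open {x77} ∋ x has {x77} ∩ (A ∖ {x77}) = ∅, so x is NOT a limit point.
  x = x78: opens ∋ x are {x75, x77, x78}, {x75, x76, x77, x78}; each meets A ∖ {x78}, so x IS a limit point.
Collecting: A' = {x76, x78}.


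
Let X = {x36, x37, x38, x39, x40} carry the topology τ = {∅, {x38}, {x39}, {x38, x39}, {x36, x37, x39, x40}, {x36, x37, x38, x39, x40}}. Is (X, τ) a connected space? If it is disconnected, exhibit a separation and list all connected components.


(X, τ) is disconnected; components = [{x38}, {x36, x37, x39, x40}].

Find clopen sets (U ∈ τ with X ∖ U ∈ τ):
  U = ∅, X ∖ U = {x36, x37, x38, x39, x40} — both open, so U is clopen.
  U = {x38}, X ∖ U = {x36, x37, x39, x40} — both open, so U is clopen.
  U = {x36, x37, x39, x40}, X ∖ U = {x38} — both open, so U is clopen.
  U = {x36, x37, x38, x39, x40}, X ∖ U = ∅ — both open, so U is clopen.
Nontrivial clopen(s) exist: e.g. {x36, x37, x39, x40}. So (X, τ) is disconnected.
Compute connected components by grouping points that agree on all clopens:
  component: {x38}
  component: {x36, x37, x39, x40}


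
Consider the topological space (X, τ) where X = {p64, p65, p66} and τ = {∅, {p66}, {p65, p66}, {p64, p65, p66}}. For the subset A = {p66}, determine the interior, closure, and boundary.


int(A) = {p66}, cl(A) = {p64, p65, p66}, ∂A = {p64, p65}.

Closed sets in (X, τ) are complements of opens:
  closed(X, τ) = {∅, {p64}, {p64, p65}, {p64, p65, p66}}.
int(A) = ⋃ {U ∈ τ : U ⊆ A}. Opens contained in A: ∅, {p66}.
Taking the union of these: int(A) = {p66}.
cl(A) = ⋂ {C closed : A ⊆ C}. Closed sets containing A: {p64, p65, p66}.
Intersecting these: cl(A) = {p64, p65, p66}.
∂A = cl(A) ∖ int(A) = {p64, p65, p66} ∖ {p66} = {p64, p65}.


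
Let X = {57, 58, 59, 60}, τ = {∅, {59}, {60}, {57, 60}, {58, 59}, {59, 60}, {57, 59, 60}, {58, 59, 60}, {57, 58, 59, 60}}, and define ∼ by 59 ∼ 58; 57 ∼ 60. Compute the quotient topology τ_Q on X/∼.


X/∼ = {[57=60], [58=59]}; |τ_Q| = 4.

Equivalence classes: [57=60], [58=59].
Quotient map π: X → X/∼ sends 57 ↦ [57=60], 58 ↦ [58=59], 59 ↦ [58=59], 60 ↦ [57=60].
For each subset V ⊆ X/∼, compute π^{-1}(V) ⊆ X and check whether π^{-1}(V) ∈ τ. V is open in τ_Q iff π^{-1}(V) ∈ τ.
  V = {}: π^{-1}(V) = ∅ ∈ τ ✓.
  V = {[57=60]}: π^{-1}(V) = {57, 60} ∈ τ ✓.
  V = {[58=59]}: π^{-1}(V) = {58, 59} ∈ τ ✓.
  V = {[57=60], [58=59]}: π^{-1}(V) = {57, 58, 59, 60} ∈ τ ✓.
Open sets in the quotient: τ_Q = {{}, {[57=60]}, {[58=59]}, {[57=60], [58=59]}} (4 elements).


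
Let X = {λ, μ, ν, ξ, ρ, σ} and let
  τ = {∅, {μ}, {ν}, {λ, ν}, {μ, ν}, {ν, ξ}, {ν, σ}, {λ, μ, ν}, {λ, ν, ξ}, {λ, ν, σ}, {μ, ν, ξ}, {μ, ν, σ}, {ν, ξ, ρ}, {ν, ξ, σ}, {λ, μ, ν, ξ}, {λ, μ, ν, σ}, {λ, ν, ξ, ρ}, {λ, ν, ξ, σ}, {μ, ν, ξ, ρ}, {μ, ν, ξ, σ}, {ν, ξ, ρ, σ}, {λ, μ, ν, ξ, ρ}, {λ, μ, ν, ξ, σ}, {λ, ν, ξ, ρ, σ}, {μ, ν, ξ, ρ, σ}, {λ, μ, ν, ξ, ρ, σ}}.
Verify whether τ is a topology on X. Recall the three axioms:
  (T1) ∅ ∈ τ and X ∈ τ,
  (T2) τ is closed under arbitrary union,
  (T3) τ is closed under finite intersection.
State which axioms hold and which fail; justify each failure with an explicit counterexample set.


τ IS a topology on X.

Axiom (T1): ∅ ∈ τ? Yes; X ∈ τ? Yes.
Axiom (T2/T3): check pairwise unions and intersections of members of τ.
All pairwise intersections and unions checked — each lies in τ. Therefore τ satisfies (T1), (T2), (T3): it IS a topology on X.


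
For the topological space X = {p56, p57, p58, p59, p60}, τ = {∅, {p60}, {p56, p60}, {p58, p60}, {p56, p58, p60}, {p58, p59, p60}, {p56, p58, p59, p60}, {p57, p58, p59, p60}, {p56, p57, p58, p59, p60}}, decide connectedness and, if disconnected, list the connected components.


(X, τ) is connected.

Find clopen sets (U ∈ τ with X ∖ U ∈ τ):
  U = ∅, X ∖ U = {p56, p57, p58, p59, p60} — both open, so U is clopen.
  U = {p56, p57, p58, p59, p60}, X ∖ U = ∅ — both open, so U is clopen.
Only trivial clopens (∅ and X) exist, so (X, τ) is connected.
Compute connected components by grouping points that agree on all clopens:
  component: {p56, p57, p58, p59, p60}


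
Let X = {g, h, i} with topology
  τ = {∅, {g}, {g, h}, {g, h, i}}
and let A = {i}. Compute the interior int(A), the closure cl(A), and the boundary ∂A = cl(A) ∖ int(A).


int(A) = ∅, cl(A) = {i}, ∂A = {i}.

Closed sets in (X, τ) are complements of opens:
  closed(X, τ) = {∅, {i}, {h, i}, {g, h, i}}.
int(A) = ⋃ {U ∈ τ : U ⊆ A}. Opens contained in A: ∅.
Taking the union of these: int(A) = ∅.
cl(A) = ⋂ {C closed : A ⊆ C}. Closed sets containing A: {i}, {h, i}, {g, h, i}.
Intersecting these: cl(A) = {i}.
∂A = cl(A) ∖ int(A) = {i} ∖ ∅ = {i}.


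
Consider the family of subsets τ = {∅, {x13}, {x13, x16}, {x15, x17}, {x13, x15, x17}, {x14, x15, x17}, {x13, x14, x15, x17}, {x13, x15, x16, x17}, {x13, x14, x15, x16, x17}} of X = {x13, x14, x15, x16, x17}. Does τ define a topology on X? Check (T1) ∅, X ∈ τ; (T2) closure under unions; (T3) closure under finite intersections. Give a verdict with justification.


τ IS a topology on X.

Axiom (T1): ∅ ∈ τ? Yes; X ∈ τ? Yes.
Axiom (T2/T3): check pairwise unions and intersections of members of τ.
All pairwise intersections and unions checked — each lies in τ. Therefore τ satisfies (T1), (T2), (T3): it IS a topology on X.


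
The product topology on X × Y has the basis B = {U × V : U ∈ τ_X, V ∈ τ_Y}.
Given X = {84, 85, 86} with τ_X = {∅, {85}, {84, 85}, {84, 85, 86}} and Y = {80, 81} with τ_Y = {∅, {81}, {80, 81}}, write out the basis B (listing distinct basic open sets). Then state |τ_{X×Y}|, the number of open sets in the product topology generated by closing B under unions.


Basis B = {∅ × ∅, {85} × {81}, {84, 85} × {81}, {85} × {80, 81}, {84, 85, 86} × {81}, {84, 85} × {80, 81}, {84, 85, 86} × {80, 81}}; |τ_{X×Y}| = 10.

Enumerate products U × V with U ∈ τ_X, V ∈ τ_Y (deduplicated):
  ∅ × ∅ = {} (∅)
  {85} × {81} = {(85,81)}
  {84, 85} × {81} = {(84,81), (85,81)}
  {85} × {80, 81} = {(85,80), (85,81)}
  {84, 85, 86} × {81} = {(84,81), (85,81), (86,81)}
  {84, 85} × {80, 81} = {(84,80), (84,81), (85,80), (85,81)}
  {84, 85, 86} × {80, 81} = {(84,80), (84,81), (85,80), (85,81), (86,80), (86,81)}
These 7 distinct sets form the basis B.
Close under arbitrary unions to get τ_{X×Y}; counting gives |τ_{X×Y}| = 10.


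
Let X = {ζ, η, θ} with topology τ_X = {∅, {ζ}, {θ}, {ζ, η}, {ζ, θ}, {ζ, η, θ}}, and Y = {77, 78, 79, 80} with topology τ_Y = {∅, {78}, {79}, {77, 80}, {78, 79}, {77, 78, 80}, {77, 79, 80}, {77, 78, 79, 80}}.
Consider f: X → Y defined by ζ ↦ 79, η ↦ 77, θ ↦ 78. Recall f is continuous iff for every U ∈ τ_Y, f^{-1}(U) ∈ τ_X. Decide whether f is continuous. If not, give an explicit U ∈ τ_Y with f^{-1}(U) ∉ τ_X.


f is NOT continuous.

Compute f^{-1}(U) for each U ∈ τ_Y:
  U = ∅: f^{-1}(U) = ∅ ∈ τ_X ✓.
  U = {78}: f^{-1}(U) = {θ} ∈ τ_X ✓.
  U = {79}: f^{-1}(U) = {ζ} ∈ τ_X ✓.
  U = {77, 80}: f^{-1}(U) = {η} ∉ τ_X ✗.
  U = {78, 79}: f^{-1}(U) = {ζ, θ} ∈ τ_X ✓.
  U = {77, 78, 80}: f^{-1}(U) = {η, θ} ∉ τ_X ✗.
  U = {77, 79, 80}: f^{-1}(U) = {ζ, η} ∈ τ_X ✓.
  U = {77, 78, 79, 80}: f^{-1}(U) = {ζ, η, θ} ∈ τ_X ✓.
Found U = {77, 80} with f^{-1}(U) = {η} not in τ_X. Therefore f is NOT continuous.
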